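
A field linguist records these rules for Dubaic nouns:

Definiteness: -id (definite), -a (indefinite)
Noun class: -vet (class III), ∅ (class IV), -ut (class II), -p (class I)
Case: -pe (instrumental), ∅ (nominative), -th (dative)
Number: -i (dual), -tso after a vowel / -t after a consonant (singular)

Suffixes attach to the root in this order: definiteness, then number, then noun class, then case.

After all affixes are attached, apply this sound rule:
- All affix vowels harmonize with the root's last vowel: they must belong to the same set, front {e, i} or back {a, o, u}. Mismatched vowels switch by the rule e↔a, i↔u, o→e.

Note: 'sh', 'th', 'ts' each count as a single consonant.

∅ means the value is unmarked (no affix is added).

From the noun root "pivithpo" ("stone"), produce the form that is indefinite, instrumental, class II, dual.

Attach definiteness indefinite -a → pivithpoa.
Attach number dual -i → pivithpoai.
Attach noun class class II -ut → pivithpoaiut.
Attach case instrumental -pe → pivithpoaiutpe.
Apply vowel harmony: pivithpoaiutpe → pivithpoauutpa.

pivithpoauutpa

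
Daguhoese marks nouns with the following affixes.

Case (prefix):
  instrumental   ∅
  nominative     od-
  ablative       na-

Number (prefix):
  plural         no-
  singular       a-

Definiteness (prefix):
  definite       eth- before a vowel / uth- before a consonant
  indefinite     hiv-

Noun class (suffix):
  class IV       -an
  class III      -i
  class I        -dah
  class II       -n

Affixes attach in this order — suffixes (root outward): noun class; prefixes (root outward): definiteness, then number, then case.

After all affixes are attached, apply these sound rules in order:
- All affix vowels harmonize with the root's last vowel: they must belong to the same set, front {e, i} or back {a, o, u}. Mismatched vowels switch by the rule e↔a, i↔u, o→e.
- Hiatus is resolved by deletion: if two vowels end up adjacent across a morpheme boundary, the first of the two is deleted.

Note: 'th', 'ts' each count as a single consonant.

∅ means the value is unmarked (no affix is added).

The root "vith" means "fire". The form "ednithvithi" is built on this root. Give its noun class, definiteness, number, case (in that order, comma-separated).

Segment: od-no-uth-vith-i.
noun class: -i → class III.
definiteness: eth/uth- → definite.
number: no- → plural.
case: od- → nominative.

class III, definite, plural, nominative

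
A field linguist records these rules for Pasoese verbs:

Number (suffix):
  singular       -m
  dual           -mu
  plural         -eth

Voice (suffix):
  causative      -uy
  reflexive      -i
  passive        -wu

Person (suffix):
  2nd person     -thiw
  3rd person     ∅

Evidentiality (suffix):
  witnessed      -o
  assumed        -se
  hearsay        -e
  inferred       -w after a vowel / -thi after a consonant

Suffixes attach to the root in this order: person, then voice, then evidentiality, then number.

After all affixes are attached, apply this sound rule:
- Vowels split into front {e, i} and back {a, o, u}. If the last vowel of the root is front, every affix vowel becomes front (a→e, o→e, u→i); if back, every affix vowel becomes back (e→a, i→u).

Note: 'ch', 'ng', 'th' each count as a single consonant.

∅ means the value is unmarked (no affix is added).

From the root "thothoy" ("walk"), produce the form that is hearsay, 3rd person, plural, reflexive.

person = 3rd person: zero marking, form stays thothoy.
Attach voice reflexive -i → thothoyi.
Attach evidentiality hearsay -e → thothoyie.
Attach number plural -eth → thothoyieeth.
Apply vowel harmony: thothoyieeth → thothoyuaath.

thothoyuaath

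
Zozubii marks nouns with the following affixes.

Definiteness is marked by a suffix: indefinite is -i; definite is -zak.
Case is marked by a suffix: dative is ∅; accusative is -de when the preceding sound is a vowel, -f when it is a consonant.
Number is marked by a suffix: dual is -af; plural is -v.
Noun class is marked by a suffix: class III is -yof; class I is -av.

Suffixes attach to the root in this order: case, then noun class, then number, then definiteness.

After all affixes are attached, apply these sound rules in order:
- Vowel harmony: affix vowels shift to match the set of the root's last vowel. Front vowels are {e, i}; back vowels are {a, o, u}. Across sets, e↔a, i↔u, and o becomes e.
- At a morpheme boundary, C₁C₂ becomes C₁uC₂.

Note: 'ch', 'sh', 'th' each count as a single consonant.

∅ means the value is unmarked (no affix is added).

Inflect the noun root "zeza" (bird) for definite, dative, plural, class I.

zezaavuvuzak

case = dative: zero marking, form stays zeza.
Attach noun class class I -av → zezaav.
Attach number plural -v → zezaavv.
Attach definiteness definite -zak → zezaavvzak.
Vowel harmony: no change.
Apply epenthesis: zezaavvzak → zezaavuvuzak.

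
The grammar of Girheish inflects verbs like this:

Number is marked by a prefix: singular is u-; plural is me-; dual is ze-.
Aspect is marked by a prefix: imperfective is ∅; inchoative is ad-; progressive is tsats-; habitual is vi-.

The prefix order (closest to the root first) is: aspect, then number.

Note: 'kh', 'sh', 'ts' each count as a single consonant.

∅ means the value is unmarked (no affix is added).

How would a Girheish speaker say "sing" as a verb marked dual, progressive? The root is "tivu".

Attach aspect progressive tsats- → tsatstivu.
Attach number dual ze- → zetsatstivu.

zetsatstivu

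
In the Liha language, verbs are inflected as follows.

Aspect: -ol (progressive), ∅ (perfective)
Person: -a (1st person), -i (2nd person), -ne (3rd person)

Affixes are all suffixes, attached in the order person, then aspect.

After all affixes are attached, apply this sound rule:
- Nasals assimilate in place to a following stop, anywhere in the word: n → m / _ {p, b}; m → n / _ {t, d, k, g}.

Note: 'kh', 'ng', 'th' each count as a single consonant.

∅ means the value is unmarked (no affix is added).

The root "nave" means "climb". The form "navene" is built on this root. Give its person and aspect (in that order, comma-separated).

Segment: nave-ne.
person: -ne → 3rd person.
aspect: ∅ → perfective.

3rd person, perfective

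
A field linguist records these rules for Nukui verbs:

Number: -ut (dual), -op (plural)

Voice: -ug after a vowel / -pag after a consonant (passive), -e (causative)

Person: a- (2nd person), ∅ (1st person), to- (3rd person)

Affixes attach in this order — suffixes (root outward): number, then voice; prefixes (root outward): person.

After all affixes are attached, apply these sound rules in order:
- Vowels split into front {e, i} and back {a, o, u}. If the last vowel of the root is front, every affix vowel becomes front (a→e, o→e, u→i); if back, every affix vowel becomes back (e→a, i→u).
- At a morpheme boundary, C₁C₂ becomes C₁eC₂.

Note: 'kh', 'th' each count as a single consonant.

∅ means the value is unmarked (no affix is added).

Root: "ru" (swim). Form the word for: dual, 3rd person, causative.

Attach number dual -ut → ruut.
Attach voice causative -e → ruute.
Attach person 3rd person to- → toruute.
Apply vowel harmony: toruute → toruuta.
Epenthesis: no change.

toruuta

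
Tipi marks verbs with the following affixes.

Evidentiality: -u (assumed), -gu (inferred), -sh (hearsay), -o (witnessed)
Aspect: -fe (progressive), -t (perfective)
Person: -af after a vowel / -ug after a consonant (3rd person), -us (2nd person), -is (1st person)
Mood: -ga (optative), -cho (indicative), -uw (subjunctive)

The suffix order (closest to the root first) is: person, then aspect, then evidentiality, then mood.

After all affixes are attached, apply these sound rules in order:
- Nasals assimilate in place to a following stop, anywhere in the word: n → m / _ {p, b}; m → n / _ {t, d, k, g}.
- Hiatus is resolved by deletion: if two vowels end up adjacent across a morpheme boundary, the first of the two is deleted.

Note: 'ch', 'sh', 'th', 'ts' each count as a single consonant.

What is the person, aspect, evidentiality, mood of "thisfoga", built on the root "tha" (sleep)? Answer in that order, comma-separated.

1st person, progressive, witnessed, optative

Segment: tha-is-fe-o-ga.
person: -is → 1st person.
aspect: -fe → progressive.
evidentiality: -o → witnessed.
mood: -ga → optative.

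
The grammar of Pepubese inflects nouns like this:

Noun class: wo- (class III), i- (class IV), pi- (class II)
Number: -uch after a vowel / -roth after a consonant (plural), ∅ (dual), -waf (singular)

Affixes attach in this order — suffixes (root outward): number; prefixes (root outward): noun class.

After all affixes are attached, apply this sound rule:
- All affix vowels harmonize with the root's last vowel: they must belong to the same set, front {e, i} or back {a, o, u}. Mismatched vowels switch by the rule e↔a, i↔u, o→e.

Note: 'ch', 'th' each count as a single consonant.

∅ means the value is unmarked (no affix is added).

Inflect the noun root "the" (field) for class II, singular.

pithewef

Attach noun class class II pi- → pithe.
Attach number singular -waf → pithewaf.
Apply vowel harmony: pithewaf → pithewef.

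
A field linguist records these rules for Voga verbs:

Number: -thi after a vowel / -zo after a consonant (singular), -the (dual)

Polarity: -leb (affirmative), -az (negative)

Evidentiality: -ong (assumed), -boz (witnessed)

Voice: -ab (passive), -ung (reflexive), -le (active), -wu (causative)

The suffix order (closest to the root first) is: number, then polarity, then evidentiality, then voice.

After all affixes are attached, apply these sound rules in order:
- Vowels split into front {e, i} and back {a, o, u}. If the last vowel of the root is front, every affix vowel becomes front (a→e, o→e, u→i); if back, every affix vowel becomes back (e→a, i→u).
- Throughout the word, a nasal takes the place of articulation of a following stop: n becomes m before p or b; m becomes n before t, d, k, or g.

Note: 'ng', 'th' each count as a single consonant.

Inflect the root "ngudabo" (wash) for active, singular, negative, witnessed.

Attach number singular -thi (after vowel 'o') → ngudabothi.
Attach polarity negative -az → ngudabothiaz.
Attach evidentiality witnessed -boz → ngudabothiazboz.
Attach voice active -le → ngudabothiazbozle.
Apply vowel harmony: ngudabothiazbozle → ngudabothuazbozla.
Nasal assimilation: no change.

ngudabothuazbozla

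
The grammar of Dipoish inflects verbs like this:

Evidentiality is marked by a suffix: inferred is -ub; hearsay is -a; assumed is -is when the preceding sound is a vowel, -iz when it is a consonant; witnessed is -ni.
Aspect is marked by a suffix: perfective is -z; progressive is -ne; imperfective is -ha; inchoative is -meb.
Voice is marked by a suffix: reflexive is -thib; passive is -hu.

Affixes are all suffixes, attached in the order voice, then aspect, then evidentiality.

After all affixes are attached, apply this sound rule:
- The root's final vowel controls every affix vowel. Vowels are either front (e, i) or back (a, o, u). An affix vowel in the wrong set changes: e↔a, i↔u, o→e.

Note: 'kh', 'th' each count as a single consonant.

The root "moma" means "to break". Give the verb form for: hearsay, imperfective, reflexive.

Attach voice reflexive -thib → momathib.
Attach aspect imperfective -ha → momathibha.
Attach evidentiality hearsay -a → momathibhaa.
Apply vowel harmony: momathibhaa → momathubhaa.

momathubhaa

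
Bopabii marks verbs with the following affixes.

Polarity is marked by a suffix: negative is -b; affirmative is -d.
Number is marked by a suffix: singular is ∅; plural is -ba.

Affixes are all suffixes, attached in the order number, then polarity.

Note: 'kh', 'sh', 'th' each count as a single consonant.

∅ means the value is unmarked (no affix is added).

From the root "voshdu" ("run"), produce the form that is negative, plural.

voshdubab

Attach number plural -ba → voshduba.
Attach polarity negative -b → voshdubab.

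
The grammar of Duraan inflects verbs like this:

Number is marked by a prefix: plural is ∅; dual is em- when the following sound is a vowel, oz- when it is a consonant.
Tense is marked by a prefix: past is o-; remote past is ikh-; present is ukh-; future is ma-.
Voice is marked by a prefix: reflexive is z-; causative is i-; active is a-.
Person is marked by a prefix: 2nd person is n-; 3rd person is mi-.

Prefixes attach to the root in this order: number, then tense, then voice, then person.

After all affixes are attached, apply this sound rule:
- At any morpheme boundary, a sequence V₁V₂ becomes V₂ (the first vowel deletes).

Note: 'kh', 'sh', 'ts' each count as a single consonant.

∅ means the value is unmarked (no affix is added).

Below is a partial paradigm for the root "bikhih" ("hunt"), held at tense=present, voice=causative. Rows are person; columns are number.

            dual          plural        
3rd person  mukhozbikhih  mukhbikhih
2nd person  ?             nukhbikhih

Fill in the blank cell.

nukhozbikhih

Attach number dual oz- (before consonant 'b') → ozbikhih.
Attach tense present ukh- → ukhozbikhih.
Attach voice causative i- → iukhozbikhih.
Attach person 2nd person n- → niukhozbikhih.
Apply vowel deletion: niukhozbikhih → nukhozbikhih.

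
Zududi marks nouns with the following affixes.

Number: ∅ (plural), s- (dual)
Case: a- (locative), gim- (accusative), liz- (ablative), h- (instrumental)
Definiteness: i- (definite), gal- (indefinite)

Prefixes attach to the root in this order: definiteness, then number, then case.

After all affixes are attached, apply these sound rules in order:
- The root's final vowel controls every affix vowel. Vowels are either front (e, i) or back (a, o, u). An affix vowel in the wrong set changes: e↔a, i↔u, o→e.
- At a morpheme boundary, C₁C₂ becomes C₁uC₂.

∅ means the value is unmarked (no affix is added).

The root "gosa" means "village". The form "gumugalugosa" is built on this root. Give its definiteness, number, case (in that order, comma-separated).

Segment: gim-gal-gosa.
definiteness: gal- → indefinite.
number: ∅ → plural.
case: gim- → accusative.

indefinite, plural, accusative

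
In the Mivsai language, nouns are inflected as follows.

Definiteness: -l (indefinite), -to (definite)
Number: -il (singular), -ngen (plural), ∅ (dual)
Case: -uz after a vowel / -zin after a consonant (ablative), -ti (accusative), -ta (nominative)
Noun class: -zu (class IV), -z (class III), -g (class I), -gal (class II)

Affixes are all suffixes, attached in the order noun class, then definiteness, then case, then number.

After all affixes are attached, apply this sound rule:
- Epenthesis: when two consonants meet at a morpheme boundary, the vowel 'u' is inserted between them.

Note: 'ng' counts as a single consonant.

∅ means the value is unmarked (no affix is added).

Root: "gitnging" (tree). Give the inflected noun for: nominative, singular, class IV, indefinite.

gitnginguzulutail

Attach noun class class IV -zu → gitngingzu.
Attach definiteness indefinite -l → gitngingzul.
Attach case nominative -ta → gitngingzulta.
Attach number singular -il → gitngingzultail.
Apply epenthesis: gitngingzultail → gitnginguzulutail.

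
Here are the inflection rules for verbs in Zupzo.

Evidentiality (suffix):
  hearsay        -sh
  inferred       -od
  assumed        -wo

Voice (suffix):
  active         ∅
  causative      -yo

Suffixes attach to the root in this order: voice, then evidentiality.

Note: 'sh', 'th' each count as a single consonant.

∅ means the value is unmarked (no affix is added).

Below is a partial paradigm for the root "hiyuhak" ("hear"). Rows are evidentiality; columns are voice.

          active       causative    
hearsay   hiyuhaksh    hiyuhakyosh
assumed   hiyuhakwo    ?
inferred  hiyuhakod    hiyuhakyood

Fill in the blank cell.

Attach voice causative -yo → hiyuhakyo.
Attach evidentiality assumed -wo → hiyuhakyowo.

hiyuhakyowo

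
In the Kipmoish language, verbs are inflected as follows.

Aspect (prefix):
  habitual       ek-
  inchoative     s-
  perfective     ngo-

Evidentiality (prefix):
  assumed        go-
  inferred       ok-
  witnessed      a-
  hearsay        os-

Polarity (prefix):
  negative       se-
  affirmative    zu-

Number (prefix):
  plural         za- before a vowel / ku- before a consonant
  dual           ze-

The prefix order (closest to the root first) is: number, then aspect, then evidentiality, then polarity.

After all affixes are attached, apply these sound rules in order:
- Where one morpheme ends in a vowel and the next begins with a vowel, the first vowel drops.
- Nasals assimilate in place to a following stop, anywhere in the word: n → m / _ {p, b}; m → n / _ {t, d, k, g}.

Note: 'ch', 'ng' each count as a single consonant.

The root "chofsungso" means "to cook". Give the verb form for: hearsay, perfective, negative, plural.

Attach number plural ku- (before consonant 'ch') → kuchofsungso.
Attach aspect perfective ngo- → ngokuchofsungso.
Attach evidentiality hearsay os- → osngokuchofsungso.
Attach polarity negative se- → seosngokuchofsungso.
Apply vowel deletion: seosngokuchofsungso → sosngokuchofsungso.
Nasal assimilation: no change.

sosngokuchofsungso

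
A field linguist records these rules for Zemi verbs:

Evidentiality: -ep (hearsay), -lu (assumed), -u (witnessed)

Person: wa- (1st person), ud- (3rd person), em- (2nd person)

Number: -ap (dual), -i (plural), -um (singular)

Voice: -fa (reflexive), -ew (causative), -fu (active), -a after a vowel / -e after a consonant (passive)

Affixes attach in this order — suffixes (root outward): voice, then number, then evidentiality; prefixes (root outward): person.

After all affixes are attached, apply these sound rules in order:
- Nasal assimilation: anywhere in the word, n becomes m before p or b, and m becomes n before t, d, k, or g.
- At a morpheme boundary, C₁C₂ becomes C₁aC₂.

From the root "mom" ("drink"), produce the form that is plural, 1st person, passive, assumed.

Attach voice passive -e (after consonant 'm') → mome.
Attach person 1st person wa- → wamome.
Attach number plural -i → wamomei.
Attach evidentiality assumed -lu → wamomeilu.
Nasal assimilation: no change.
Epenthesis: no change.

wamomeilu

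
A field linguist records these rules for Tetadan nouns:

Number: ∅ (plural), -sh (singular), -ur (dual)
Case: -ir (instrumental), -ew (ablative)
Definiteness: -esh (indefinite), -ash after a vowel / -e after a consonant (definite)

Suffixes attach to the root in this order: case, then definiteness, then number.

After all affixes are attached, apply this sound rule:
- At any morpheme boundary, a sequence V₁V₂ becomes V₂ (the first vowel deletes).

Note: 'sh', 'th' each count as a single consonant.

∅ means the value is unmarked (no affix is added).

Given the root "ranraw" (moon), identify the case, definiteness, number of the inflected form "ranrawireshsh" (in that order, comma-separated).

instrumental, indefinite, singular

Segment: ranraw-ir-esh-sh.
case: -ir → instrumental.
definiteness: -esh → indefinite.
number: -sh → singular.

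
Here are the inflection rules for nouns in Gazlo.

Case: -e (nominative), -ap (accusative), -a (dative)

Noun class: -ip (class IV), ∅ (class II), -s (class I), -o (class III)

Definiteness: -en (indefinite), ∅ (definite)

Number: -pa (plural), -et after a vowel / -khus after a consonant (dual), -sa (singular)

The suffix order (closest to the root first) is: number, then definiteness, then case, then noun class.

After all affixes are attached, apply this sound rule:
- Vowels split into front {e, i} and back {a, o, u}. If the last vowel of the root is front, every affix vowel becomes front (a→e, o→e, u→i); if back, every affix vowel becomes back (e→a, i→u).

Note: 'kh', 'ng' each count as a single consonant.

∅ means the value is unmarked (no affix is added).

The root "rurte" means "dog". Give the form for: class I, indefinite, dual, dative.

rurteetenes

Attach number dual -et (after vowel 'e') → rurteet.
Attach definiteness indefinite -en → rurteeten.
Attach case dative -a → rurteetena.
Attach noun class class I -s → rurteetenas.
Apply vowel harmony: rurteetenas → rurteetenes.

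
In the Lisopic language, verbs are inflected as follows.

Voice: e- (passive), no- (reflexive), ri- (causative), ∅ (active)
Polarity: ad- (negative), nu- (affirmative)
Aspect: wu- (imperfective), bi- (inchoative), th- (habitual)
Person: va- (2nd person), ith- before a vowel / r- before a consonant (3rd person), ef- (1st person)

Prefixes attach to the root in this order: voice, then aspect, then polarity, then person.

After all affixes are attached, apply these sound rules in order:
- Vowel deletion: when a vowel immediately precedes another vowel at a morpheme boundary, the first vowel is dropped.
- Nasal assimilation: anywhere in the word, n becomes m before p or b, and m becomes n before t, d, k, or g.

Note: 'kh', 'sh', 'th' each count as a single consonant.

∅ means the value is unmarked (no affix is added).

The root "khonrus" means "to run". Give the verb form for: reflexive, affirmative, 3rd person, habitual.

rnuthnokhonrus

Attach voice reflexive no- → nokhonrus.
Attach aspect habitual th- → thnokhonrus.
Attach polarity affirmative nu- → nuthnokhonrus.
Attach person 3rd person r- (before consonant 'n') → rnuthnokhonrus.
Vowel deletion: no change.
Nasal assimilation: no change.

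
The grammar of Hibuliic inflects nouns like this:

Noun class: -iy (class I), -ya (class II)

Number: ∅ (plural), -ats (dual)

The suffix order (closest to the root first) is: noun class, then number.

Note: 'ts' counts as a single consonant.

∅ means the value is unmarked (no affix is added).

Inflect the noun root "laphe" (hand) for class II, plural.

lapheya

Attach noun class class II -ya → lapheya.
number = plural: zero marking, form stays lapheya.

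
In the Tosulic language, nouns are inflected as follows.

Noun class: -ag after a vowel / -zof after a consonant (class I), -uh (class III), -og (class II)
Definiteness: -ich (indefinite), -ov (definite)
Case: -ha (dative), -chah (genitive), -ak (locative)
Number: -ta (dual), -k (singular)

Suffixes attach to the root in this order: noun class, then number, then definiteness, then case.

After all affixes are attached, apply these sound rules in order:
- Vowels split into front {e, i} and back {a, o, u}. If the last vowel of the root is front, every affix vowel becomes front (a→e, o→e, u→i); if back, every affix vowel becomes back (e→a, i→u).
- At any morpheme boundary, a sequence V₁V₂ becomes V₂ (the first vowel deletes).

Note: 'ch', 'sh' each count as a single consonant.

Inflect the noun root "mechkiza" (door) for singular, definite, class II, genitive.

Attach noun class class II -og → mechkizaog.
Attach number singular -k → mechkizaogk.
Attach definiteness definite -ov → mechkizaogkov.
Attach case genitive -chah → mechkizaogkovchah.
Vowel harmony: no change.
Apply vowel deletion: mechkizaogkovchah → mechkizogkovchah.

mechkizogkovchah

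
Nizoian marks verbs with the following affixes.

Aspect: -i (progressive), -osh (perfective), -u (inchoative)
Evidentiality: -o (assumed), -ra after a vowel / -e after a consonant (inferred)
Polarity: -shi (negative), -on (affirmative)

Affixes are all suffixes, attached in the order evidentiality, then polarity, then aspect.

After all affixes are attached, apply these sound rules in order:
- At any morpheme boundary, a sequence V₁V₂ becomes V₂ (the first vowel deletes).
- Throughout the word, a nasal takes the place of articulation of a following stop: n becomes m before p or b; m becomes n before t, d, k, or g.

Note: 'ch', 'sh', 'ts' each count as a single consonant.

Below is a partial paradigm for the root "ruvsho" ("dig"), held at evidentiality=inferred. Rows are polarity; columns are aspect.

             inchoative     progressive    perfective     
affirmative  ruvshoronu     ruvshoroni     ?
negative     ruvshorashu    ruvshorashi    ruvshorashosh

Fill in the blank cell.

Attach evidentiality inferred -ra (after vowel 'o') → ruvshora.
Attach polarity affirmative -on → ruvshoraon.
Attach aspect perfective -osh → ruvshoraonosh.
Apply vowel deletion: ruvshoraonosh → ruvshoronosh.
Nasal assimilation: no change.

ruvshoronosh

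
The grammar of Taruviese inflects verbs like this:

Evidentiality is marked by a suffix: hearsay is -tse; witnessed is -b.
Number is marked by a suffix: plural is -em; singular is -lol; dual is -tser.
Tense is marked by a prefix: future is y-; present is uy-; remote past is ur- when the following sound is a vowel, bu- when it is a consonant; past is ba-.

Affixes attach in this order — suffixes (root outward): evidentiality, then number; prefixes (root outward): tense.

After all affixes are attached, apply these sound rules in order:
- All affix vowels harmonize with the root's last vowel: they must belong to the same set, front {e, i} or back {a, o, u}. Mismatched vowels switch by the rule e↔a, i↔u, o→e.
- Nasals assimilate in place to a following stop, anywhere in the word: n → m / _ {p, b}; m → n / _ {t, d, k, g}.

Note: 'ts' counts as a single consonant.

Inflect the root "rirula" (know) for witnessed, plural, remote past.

Attach tense remote past bu- (before consonant 'r') → burirula.
Attach evidentiality witnessed -b → burirulab.
Attach number plural -em → burirulabem.
Apply vowel harmony: burirulabem → burirulabam.
Nasal assimilation: no change.

burirulabam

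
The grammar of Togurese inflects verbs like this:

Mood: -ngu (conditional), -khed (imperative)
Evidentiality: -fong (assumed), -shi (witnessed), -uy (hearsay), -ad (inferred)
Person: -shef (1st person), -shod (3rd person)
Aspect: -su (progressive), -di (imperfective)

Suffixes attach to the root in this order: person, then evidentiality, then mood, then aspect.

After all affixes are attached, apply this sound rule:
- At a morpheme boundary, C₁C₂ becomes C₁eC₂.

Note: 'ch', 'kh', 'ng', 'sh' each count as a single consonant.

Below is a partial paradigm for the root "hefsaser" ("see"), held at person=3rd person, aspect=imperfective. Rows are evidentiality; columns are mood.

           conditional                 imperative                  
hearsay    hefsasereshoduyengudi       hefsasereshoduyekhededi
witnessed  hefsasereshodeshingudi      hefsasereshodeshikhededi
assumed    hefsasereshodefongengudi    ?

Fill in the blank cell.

hefsasereshodefongekhededi

Attach person 3rd person -shod → hefsasershod.
Attach evidentiality assumed -fong → hefsasershodfong.
Attach mood imperative -khed → hefsasershodfongkhed.
Attach aspect imperfective -di → hefsasershodfongkheddi.
Apply epenthesis: hefsasershodfongkheddi → hefsasereshodefongekhededi.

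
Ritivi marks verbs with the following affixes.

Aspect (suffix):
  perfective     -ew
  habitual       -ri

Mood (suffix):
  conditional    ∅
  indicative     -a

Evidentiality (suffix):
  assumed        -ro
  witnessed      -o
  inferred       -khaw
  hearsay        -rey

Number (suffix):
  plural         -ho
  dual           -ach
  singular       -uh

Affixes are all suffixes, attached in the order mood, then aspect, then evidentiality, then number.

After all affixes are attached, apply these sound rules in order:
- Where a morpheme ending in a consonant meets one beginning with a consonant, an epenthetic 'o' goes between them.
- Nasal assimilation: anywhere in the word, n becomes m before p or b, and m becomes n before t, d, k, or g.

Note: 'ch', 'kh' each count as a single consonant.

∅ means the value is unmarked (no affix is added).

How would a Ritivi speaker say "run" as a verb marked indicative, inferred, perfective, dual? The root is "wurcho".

wurchoaewokhawach

Attach mood indicative -a → wurchoa.
Attach aspect perfective -ew → wurchoaew.
Attach evidentiality inferred -khaw → wurchoaewkhaw.
Attach number dual -ach → wurchoaewkhawach.
Apply epenthesis: wurchoaewkhawach → wurchoaewokhawach.
Nasal assimilation: no change.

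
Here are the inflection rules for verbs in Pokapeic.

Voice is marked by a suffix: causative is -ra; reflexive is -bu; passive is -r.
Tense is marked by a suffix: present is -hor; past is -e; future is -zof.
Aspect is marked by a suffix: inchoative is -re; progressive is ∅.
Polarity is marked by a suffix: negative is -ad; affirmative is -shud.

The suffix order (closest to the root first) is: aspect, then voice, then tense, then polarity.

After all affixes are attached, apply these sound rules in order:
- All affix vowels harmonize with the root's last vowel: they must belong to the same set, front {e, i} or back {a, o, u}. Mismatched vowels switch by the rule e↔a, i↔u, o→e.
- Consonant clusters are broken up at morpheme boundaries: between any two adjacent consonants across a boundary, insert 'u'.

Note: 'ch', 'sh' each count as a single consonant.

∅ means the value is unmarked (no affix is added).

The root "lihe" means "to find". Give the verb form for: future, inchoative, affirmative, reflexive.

Attach aspect inchoative -re → lihere.
Attach voice reflexive -bu → liherebu.
Attach tense future -zof → liherebuzof.
Attach polarity affirmative -shud → liherebuzofshud.
Apply vowel harmony: liherebuzofshud → liherebizefshid.
Apply epenthesis: liherebizefshid → liherebizefushid.

liherebizefushid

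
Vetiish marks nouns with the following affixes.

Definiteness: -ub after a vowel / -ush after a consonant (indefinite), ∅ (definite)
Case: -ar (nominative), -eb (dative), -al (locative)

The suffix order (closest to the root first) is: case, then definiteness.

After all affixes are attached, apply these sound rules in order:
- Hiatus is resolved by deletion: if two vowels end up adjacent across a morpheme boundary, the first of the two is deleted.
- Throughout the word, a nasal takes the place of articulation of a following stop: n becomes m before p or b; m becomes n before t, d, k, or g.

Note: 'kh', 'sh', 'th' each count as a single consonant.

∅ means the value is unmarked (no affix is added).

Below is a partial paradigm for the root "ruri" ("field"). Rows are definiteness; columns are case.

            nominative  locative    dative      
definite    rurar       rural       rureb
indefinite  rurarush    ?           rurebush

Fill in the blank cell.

Attach case locative -al → rurial.
Attach definiteness indefinite -ush (after consonant 'l') → rurialush.
Apply vowel deletion: rurialush → ruralush.
Nasal assimilation: no change.

ruralush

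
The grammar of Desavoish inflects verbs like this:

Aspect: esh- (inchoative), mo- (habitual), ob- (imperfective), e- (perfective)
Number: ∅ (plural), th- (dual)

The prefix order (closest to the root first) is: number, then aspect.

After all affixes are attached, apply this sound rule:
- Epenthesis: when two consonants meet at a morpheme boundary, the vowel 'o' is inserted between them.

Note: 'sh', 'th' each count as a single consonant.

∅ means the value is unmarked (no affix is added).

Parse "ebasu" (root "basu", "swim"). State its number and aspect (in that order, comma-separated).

plural, perfective

Segment: e-basu.
number: ∅ → plural.
aspect: e- → perfective.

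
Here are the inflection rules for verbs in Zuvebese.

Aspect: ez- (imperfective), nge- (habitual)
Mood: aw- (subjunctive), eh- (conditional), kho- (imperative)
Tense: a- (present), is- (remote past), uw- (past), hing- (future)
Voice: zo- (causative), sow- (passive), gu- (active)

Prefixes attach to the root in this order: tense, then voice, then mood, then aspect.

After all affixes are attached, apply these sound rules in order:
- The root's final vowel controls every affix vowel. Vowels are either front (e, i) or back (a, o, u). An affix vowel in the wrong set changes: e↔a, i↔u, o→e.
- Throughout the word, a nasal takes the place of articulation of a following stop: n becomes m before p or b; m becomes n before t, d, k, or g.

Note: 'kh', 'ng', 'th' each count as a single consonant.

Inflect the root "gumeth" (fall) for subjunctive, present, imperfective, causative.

ezewzeegumeth

Attach tense present a- → agumeth.
Attach voice causative zo- → zoagumeth.
Attach mood subjunctive aw- → awzoagumeth.
Attach aspect imperfective ez- → ezawzoagumeth.
Apply vowel harmony: ezawzoagumeth → ezewzeegumeth.
Nasal assimilation: no change.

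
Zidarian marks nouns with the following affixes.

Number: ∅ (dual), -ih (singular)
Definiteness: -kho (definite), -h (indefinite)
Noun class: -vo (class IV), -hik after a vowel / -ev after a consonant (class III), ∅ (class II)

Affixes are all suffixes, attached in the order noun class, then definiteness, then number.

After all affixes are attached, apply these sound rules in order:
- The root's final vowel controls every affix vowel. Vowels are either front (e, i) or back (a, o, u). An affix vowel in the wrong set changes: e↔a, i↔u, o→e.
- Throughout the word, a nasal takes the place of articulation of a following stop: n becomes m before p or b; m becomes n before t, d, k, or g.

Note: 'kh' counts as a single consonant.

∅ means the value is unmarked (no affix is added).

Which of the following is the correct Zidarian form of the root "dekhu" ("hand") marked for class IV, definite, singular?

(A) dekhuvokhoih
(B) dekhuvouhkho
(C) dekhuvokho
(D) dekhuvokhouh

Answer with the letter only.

D

Attach noun class class IV -vo → dekhuvo.
Attach definiteness definite -kho → dekhuvokho.
Attach number singular -ih → dekhuvokhoih.
Apply vowel harmony: dekhuvokhoih → dekhuvokhouh.
Nasal assimilation: no change.
So the correct form is dekhuvokhouh, option (D).
(C) dekhuvokho is wrong: it uses dual instead of singular for number.
(B) dekhuvouhkho is wrong: it has the affixes in the wrong order.
(A) dekhuvokhoih is wrong: it fails to apply the sound rule(s).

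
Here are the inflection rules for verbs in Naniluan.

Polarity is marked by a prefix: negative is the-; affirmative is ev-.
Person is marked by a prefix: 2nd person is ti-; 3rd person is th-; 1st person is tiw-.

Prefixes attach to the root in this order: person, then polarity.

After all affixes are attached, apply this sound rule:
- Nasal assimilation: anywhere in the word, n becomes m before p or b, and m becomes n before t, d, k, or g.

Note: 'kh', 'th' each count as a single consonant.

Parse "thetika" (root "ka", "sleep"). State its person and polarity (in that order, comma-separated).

Segment: the-ti-ka.
person: ti- → 2nd person.
polarity: the- → negative.

2nd person, negative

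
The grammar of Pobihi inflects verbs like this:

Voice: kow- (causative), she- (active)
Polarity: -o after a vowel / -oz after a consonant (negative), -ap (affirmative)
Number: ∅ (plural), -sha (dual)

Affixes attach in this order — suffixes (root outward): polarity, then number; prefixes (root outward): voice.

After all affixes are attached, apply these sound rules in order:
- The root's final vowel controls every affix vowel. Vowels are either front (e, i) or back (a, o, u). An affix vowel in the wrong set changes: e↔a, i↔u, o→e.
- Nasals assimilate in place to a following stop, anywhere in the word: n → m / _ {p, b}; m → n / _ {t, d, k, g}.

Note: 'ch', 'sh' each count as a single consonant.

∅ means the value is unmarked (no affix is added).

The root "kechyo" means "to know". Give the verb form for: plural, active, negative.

Attach polarity negative -o (after vowel 'o') → kechyoo.
number = plural: zero marking, form stays kechyoo.
Attach voice active she- → shekechyoo.
Apply vowel harmony: shekechyoo → shakechyoo.
Nasal assimilation: no change.

shakechyoo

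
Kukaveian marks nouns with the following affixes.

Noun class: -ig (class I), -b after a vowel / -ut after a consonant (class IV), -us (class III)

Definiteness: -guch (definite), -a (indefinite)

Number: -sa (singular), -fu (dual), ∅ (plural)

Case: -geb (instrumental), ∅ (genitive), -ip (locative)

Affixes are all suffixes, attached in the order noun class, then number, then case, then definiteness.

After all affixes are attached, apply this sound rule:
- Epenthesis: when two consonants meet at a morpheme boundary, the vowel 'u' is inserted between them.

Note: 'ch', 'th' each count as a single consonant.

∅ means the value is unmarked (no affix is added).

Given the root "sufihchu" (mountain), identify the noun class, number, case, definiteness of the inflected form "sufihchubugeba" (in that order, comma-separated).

Segment: sufihchu-b-geb-a.
noun class: -b/ut → class IV.
number: ∅ → plural.
case: -geb → instrumental.
definiteness: -a → indefinite.

class IV, plural, instrumental, indefinite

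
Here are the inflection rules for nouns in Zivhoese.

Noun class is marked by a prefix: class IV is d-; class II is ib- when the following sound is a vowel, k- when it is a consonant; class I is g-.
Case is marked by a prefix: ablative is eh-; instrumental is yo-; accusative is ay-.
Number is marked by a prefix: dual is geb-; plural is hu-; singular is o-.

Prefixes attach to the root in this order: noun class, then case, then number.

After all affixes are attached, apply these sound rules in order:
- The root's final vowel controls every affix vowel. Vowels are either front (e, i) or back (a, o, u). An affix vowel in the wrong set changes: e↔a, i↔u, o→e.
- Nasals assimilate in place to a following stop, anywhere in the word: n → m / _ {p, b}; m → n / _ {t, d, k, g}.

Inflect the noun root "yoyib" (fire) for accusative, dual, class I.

Attach noun class class I g- → gyoyib.
Attach case accusative ay- → aygyoyib.
Attach number dual geb- → gebaygyoyib.
Apply vowel harmony: gebaygyoyib → gebeygyoyib.
Nasal assimilation: no change.

gebeygyoyib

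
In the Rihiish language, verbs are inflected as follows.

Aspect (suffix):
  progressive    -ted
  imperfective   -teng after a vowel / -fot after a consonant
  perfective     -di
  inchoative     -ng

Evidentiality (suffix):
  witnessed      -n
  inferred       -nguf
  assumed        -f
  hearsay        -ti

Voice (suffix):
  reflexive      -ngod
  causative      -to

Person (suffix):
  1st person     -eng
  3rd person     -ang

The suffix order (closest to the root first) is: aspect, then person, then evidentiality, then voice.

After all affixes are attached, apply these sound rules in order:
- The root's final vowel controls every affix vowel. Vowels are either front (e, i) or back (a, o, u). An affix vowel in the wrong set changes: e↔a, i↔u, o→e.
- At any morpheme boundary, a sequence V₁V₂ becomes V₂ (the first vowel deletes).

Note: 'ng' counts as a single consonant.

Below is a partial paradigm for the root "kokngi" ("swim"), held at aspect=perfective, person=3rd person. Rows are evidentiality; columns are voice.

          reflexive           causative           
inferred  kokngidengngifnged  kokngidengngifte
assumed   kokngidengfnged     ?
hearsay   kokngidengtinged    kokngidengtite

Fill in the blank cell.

Attach aspect perfective -di → kokngidi.
Attach person 3rd person -ang → kokngidiang.
Attach evidentiality assumed -f → kokngidiangf.
Attach voice causative -to → kokngidiangfto.
Apply vowel harmony: kokngidiangfto → kokngidiengfte.
Apply vowel deletion: kokngidiengfte → kokngidengfte.

kokngidengfte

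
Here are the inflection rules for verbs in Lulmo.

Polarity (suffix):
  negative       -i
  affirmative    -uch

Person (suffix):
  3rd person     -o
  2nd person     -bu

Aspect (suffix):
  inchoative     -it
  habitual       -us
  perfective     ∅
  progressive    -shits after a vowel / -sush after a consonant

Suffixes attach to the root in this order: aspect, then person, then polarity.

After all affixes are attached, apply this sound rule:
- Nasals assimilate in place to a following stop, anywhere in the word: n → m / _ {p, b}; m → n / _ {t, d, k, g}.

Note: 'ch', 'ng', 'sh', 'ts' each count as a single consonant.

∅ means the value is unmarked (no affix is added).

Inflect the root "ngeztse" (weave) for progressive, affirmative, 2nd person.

Attach aspect progressive -shits (after vowel 'e') → ngeztseshits.
Attach person 2nd person -bu → ngeztseshitsbu.
Attach polarity affirmative -uch → ngeztseshitsbuuch.
Nasal assimilation: no change.

ngeztseshitsbuuch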